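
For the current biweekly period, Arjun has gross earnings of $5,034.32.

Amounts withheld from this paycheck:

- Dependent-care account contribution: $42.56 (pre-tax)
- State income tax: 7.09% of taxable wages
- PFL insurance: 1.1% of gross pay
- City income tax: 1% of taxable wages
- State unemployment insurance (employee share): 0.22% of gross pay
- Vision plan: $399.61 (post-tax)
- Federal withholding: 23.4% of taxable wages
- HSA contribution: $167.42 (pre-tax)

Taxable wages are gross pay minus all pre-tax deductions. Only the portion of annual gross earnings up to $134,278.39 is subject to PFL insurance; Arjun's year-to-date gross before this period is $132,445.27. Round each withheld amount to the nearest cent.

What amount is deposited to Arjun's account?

$2,874.30

Dependent-care account contribution: $42.56
HSA contribution: $167.42
Pre-tax total = $42.56 + $167.42 = $209.98
Taxable wages = $5,034.32 − $209.98 = $4,824.34
Federal withholding: $4,824.34 × 0.234 = $1,128.90
State income tax: $4,824.34 × 0.0709 = $342.05
City income tax: $4,824.34 × 0.01 = $48.24
State unemployment insurance (employee share): $5,034.32 × 0.0022 = $11.08
PFL insurance: only $134,278.39 − $132,445.27 = $1,833.12 of this check is subject → $1,833.12 × 0.011 = $20.16
Vision plan: $399.61
Total deductions = $42.56 + $167.42 + $1,128.90 + $342.05 + $48.24 + $11.08 + $20.16 + $399.61 = $2,160.02
Net pay = $5,034.32 − $2,160.02 = $2,874.30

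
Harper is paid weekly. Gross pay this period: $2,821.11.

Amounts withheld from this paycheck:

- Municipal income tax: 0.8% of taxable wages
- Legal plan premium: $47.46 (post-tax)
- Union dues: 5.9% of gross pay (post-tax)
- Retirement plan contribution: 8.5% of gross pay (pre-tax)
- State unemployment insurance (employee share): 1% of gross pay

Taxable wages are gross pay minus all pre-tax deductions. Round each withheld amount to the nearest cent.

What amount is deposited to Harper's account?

Retirement plan contribution: $2,821.11 × 0.085 = $239.79
Taxable wages = $2,821.11 − $239.79 = $2,581.32
Municipal income tax: $2,581.32 × 0.008 = $20.65
State unemployment insurance (employee share): $2,821.11 × 0.01 = $28.21
Legal plan premium: $47.46
Union dues: $2,821.11 × 0.059 = $166.45
Total deductions = $239.79 + $20.65 + $28.21 + $47.46 + $166.45 = $502.56
Net pay = $2,821.11 − $502.56 = $2,318.55

$2,318.55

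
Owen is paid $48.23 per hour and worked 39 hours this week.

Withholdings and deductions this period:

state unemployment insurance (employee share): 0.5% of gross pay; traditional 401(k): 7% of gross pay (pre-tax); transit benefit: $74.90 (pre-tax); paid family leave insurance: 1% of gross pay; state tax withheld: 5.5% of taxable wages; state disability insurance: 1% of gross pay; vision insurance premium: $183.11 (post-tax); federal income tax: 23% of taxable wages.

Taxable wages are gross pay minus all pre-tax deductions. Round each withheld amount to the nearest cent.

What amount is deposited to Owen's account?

Gross pay: 39 × $48.23 = $1,880.97
Transit benefit: $74.90
Traditional 401(k): $1,880.97 × 0.07 = $131.67
Pre-tax total = $74.90 + $131.67 = $206.57
Taxable wages = $1,880.97 − $206.57 = $1,674.40
Federal income tax: $1,674.40 × 0.23 = $385.11
State tax withheld: $1,674.40 × 0.055 = $92.09
State unemployment insurance (employee share): $1,880.97 × 0.005 = $9.40
Paid family leave insurance: $1,880.97 × 0.01 = $18.81
State disability insurance: $1,880.97 × 0.01 = $18.81
Vision insurance premium: $183.11
Total deductions = $74.90 + $131.67 + $385.11 + $92.09 + $9.40 + $18.81 + $18.81 + $183.11 = $913.90
Net pay = $1,880.97 − $913.90 = $967.07

$967.07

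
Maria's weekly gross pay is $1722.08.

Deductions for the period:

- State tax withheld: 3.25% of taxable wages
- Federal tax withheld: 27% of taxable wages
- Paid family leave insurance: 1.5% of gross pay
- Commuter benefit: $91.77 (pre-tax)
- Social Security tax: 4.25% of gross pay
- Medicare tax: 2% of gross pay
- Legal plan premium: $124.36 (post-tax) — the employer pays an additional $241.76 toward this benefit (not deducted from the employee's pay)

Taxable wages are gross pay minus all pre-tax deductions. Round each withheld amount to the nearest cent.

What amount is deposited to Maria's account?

$879.32

Commuter benefit: $91.77
Taxable wages = $1722.08 − $91.77 = $1630.31
Federal tax withheld: $1630.31 × 0.27 = $440.18
State tax withheld: $1630.31 × 0.0325 = $52.99
Social Security tax: $1722.08 × 0.0425 = $73.19
Medicare tax: $1722.08 × 0.02 = $34.44
Paid family leave insurance: $1722.08 × 0.015 = $25.83
Legal plan premium: $124.36
(Employer's $241.76 toward legal plan premium is not withheld from the employee.)
Total deductions = $91.77 + $440.18 + $52.99 + $73.19 + $34.44 + $25.83 + $124.36 = $842.76
Net pay = $1722.08 − $842.76 = $879.32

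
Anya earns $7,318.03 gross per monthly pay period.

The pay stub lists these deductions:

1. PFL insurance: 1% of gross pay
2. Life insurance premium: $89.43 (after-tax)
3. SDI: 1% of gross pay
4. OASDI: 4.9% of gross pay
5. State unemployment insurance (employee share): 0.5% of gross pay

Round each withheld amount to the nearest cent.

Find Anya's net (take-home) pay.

State unemployment insurance (employee share): $7,318.03 × 0.005 = $36.59
OASDI: $7,318.03 × 0.049 = $358.58
SDI: $7,318.03 × 0.01 = $73.18
PFL insurance: $7,318.03 × 0.01 = $73.18
Life insurance premium: $89.43
Total deductions = $36.59 + $358.58 + $73.18 + $73.18 + $89.43 = $630.96
Net pay = $7,318.03 − $630.96 = $6,687.07

$6,687.07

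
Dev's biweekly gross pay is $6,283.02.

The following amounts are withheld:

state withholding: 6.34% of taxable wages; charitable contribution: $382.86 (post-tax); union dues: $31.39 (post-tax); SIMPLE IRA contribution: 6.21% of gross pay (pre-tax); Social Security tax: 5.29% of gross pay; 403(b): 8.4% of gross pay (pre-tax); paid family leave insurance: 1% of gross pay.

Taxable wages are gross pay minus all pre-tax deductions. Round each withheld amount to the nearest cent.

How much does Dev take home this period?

403(b): $6,283.02 × 0.084 = $527.77
SIMPLE IRA contribution: $6,283.02 × 0.0621 = $390.18
Pre-tax total = $527.77 + $390.18 = $917.95
Taxable wages = $6,283.02 − $917.95 = $5,365.07
State withholding: $5,365.07 × 0.0634 = $340.15
Social Security tax: $6,283.02 × 0.0529 = $332.37
Paid family leave insurance: $6,283.02 × 0.01 = $62.83
Charitable contribution: $382.86
Union dues: $31.39
Total deductions = $527.77 + $390.18 + $340.15 + $332.37 + $62.83 + $382.86 + $31.39 = $2,067.55
Net pay = $6,283.02 − $2,067.55 = $4,215.47

$4,215.47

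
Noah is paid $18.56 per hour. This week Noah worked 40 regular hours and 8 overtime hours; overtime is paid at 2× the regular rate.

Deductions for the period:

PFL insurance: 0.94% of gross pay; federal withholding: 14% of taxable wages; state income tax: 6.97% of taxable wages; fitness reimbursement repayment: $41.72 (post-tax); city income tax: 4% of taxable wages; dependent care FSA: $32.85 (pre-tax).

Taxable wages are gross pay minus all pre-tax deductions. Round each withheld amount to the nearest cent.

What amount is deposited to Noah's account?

$703.70

Regular pay: 40 × $18.56 = $742.40
Overtime pay: 8 × $18.56 × 2 = $296.96
Gross pay = $742.40 + $296.96 = $1,039.36
Dependent care FSA: $32.85
Taxable wages = $1,039.36 − $32.85 = $1,006.51
State income tax: $1,006.51 × 0.0697 = $70.15
Federal withholding: $1,006.51 × 0.14 = $140.91
City income tax: $1,006.51 × 0.04 = $40.26
PFL insurance: $1,039.36 × 0.0094 = $9.77
Fitness reimbursement repayment: $41.72
Total deductions = $32.85 + $70.15 + $140.91 + $40.26 + $9.77 + $41.72 = $335.66
Net pay = $1,039.36 − $335.66 = $703.70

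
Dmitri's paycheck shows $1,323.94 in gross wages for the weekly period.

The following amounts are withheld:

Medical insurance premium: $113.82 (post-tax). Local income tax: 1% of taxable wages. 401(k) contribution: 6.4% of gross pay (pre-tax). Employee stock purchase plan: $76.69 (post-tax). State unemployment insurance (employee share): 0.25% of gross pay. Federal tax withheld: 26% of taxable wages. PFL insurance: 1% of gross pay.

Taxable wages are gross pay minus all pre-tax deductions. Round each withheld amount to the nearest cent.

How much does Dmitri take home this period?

$697.57

401(k) contribution: $1,323.94 × 0.064 = $84.73
Taxable wages = $1,323.94 − $84.73 = $1,239.21
Federal tax withheld: $1,239.21 × 0.26 = $322.19
Local income tax: $1,239.21 × 0.01 = $12.39
PFL insurance: $1,323.94 × 0.01 = $13.24
State unemployment insurance (employee share): $1,323.94 × 0.0025 = $3.31
Employee stock purchase plan: $76.69
Medical insurance premium: $113.82
Total deductions = $84.73 + $322.19 + $12.39 + $13.24 + $3.31 + $76.69 + $113.82 = $626.37
Net pay = $1,323.94 − $626.37 = $697.57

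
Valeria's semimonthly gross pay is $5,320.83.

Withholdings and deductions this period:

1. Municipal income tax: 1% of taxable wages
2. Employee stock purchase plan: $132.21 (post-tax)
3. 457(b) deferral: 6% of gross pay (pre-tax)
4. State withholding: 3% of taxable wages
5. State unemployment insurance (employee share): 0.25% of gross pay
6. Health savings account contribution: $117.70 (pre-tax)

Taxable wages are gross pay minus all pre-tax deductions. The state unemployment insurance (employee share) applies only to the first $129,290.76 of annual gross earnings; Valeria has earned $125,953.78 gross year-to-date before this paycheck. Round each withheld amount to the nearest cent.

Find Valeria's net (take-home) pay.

457(b) deferral: $5,320.83 × 0.06 = $319.25
Health savings account contribution: $117.70
Pre-tax total = $319.25 + $117.70 = $436.95
Taxable wages = $5,320.83 − $436.95 = $4,883.88
State withholding: $4,883.88 × 0.03 = $146.52
Municipal income tax: $4,883.88 × 0.01 = $48.84
State unemployment insurance (employee share): only $129,290.76 − $125,953.78 = $3,336.98 of this check is subject → $3,336.98 × 0.0025 = $8.34
Employee stock purchase plan: $132.21
Total deductions = $319.25 + $117.70 + $146.52 + $48.84 + $8.34 + $132.21 = $772.86
Net pay = $5,320.83 − $772.86 = $4,547.97

$4,547.97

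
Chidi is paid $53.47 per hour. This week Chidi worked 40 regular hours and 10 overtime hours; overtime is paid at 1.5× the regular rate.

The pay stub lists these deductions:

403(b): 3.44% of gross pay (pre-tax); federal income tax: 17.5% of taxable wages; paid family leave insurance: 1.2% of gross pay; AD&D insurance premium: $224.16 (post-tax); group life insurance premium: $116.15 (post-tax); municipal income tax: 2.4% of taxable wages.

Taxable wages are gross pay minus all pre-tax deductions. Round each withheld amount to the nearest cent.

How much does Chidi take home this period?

Regular pay: 40 × $53.47 = $2,138.80
Overtime pay: 10 × $53.47 × 1.5 = $802.05
Gross pay = $2,138.80 + $802.05 = $2,940.85
403(b): $2,940.85 × 0.0344 = $101.17
Taxable wages = $2,940.85 − $101.17 = $2,839.68
Municipal income tax: $2,839.68 × 0.024 = $68.15
Federal income tax: $2,839.68 × 0.175 = $496.94
Paid family leave insurance: $2,940.85 × 0.012 = $35.29
Group life insurance premium: $116.15
AD&D insurance premium: $224.16
Total deductions = $101.17 + $68.15 + $496.94 + $35.29 + $116.15 + $224.16 = $1,041.86
Net pay = $2,940.85 − $1,041.86 = $1,898.99

$1,898.99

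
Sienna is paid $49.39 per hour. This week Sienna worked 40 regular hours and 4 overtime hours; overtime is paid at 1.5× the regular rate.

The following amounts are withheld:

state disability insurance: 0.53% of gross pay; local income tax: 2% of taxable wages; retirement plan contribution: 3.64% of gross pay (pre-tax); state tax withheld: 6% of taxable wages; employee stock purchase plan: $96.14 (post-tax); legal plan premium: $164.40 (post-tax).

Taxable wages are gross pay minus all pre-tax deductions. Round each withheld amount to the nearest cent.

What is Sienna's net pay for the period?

$1,741.53

Regular pay: 40 × $49.39 = $1,975.60
Overtime pay: 4 × $49.39 × 1.5 = $296.34
Gross pay = $1,975.60 + $296.34 = $2,271.94
Retirement plan contribution: $2,271.94 × 0.0364 = $82.70
Taxable wages = $2,271.94 − $82.70 = $2,189.24
State tax withheld: $2,189.24 × 0.06 = $131.35
Local income tax: $2,189.24 × 0.02 = $43.78
State disability insurance: $2,271.94 × 0.0053 = $12.04
Legal plan premium: $164.40
Employee stock purchase plan: $96.14
Total deductions = $82.70 + $131.35 + $43.78 + $12.04 + $164.40 + $96.14 = $530.41
Net pay = $2,271.94 − $530.41 = $1,741.53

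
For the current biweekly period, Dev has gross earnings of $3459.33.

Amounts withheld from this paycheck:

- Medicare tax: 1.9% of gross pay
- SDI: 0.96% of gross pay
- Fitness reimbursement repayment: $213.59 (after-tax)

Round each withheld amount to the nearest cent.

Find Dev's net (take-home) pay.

$3146.80

SDI: $3459.33 × 0.0096 = $33.21
Medicare tax: $3459.33 × 0.019 = $65.73
Fitness reimbursement repayment: $213.59
Total deductions = $33.21 + $65.73 + $213.59 = $312.53
Net pay = $3459.33 − $312.53 = $3146.80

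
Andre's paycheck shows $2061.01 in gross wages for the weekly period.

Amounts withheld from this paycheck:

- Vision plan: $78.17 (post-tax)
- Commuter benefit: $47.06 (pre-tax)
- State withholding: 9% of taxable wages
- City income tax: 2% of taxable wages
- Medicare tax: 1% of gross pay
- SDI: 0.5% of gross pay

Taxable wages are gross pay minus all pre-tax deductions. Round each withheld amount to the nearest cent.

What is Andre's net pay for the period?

Commuter benefit: $47.06
Taxable wages = $2061.01 − $47.06 = $2013.95
State withholding: $2013.95 × 0.09 = $181.26
City income tax: $2013.95 × 0.02 = $40.28
SDI: $2061.01 × 0.005 = $10.31
Medicare tax: $2061.01 × 0.01 = $20.61
Vision plan: $78.17
Total deductions = $47.06 + $181.26 + $40.28 + $10.31 + $20.61 + $78.17 = $377.69
Net pay = $2061.01 − $377.69 = $1683.32

$1683.32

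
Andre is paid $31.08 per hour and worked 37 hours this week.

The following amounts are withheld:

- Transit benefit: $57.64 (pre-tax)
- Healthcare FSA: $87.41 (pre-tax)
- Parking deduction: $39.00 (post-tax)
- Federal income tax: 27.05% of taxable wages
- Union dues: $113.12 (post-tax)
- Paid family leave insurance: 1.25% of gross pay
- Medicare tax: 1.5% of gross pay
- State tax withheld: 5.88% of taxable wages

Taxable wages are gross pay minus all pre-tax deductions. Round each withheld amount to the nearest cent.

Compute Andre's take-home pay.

$490.25

Gross pay: 37 × $31.08 = $1,149.96
Healthcare FSA: $87.41
Transit benefit: $57.64
Pre-tax total = $87.41 + $57.64 = $145.05
Taxable wages = $1,149.96 − $145.05 = $1,004.91
Federal income tax: $1,004.91 × 0.2705 = $271.83
State tax withheld: $1,004.91 × 0.0588 = $59.09
Medicare tax: $1,149.96 × 0.015 = $17.25
Paid family leave insurance: $1,149.96 × 0.0125 = $14.37
Parking deduction: $39.00
Union dues: $113.12
Total deductions = $87.41 + $57.64 + $271.83 + $59.09 + $17.25 + $14.37 + $39.00 + $113.12 = $659.71
Net pay = $1,149.96 − $659.71 = $490.25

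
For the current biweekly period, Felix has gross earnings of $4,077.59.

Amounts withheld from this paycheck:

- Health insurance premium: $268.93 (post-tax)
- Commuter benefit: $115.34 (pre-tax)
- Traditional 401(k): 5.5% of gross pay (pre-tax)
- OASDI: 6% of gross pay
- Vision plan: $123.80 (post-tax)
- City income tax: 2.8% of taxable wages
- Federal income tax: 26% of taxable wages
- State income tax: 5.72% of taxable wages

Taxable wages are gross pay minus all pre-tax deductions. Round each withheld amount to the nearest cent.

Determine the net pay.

$1,810.25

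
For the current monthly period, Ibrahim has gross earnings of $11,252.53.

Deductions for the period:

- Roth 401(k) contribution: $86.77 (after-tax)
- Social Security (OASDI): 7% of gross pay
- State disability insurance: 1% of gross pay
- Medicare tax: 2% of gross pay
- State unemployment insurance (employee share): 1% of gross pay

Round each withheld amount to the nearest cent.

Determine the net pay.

$9,927.97

State disability insurance: $11,252.53 × 0.01 = $112.53
State unemployment insurance (employee share): $11,252.53 × 0.01 = $112.53
Medicare tax: $11,252.53 × 0.02 = $225.05
Social Security (OASDI): $11,252.53 × 0.07 = $787.68
Roth 401(k) contribution: $86.77
Total deductions = $112.53 + $112.53 + $225.05 + $787.68 + $86.77 = $1,324.56
Net pay = $11,252.53 − $1,324.56 = $9,927.97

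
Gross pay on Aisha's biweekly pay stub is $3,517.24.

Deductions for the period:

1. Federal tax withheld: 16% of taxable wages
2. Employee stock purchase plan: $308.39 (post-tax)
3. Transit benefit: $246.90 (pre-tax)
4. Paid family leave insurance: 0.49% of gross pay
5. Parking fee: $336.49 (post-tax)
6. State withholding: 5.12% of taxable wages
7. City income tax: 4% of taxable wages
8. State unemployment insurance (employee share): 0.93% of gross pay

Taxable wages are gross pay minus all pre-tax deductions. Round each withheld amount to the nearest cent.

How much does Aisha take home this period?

Transit benefit: $246.90
Taxable wages = $3,517.24 − $246.90 = $3,270.34
State withholding: $3,270.34 × 0.0512 = $167.44
City income tax: $3,270.34 × 0.04 = $130.81
Federal tax withheld: $3,270.34 × 0.16 = $523.25
State unemployment insurance (employee share): $3,517.24 × 0.0093 = $32.71
Paid family leave insurance: $3,517.24 × 0.0049 = $17.23
Employee stock purchase plan: $308.39
Parking fee: $336.49
Total deductions = $246.90 + $167.44 + $130.81 + $523.25 + $32.71 + $17.23 + $308.39 + $336.49 = $1,763.22
Net pay = $3,517.24 − $1,763.22 = $1,754.02

$1,754.02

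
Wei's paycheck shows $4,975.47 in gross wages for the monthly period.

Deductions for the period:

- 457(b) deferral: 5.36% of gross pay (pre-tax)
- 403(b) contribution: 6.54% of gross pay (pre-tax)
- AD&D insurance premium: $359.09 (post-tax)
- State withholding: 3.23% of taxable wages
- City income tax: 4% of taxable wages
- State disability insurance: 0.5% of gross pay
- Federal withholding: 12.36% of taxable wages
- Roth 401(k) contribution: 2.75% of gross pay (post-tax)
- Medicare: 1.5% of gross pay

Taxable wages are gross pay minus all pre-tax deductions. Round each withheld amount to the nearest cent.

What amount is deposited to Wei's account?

403(b) contribution: $4,975.47 × 0.0654 = $325.40
457(b) deferral: $4,975.47 × 0.0536 = $266.69
Pre-tax total = $325.40 + $266.69 = $592.09
Taxable wages = $4,975.47 − $592.09 = $4,383.38
State withholding: $4,383.38 × 0.0323 = $141.58
Federal withholding: $4,383.38 × 0.1236 = $541.79
City income tax: $4,383.38 × 0.04 = $175.34
State disability insurance: $4,975.47 × 0.005 = $24.88
Medicare: $4,975.47 × 0.015 = $74.63
Roth 401(k) contribution: $4,975.47 × 0.0275 = $136.83
AD&D insurance premium: $359.09
Total deductions = $325.40 + $266.69 + $141.58 + $541.79 + $175.34 + $24.88 + $74.63 + $136.83 + $359.09 = $2,046.23
Net pay = $4,975.47 − $2,046.23 = $2,929.24

$2,929.24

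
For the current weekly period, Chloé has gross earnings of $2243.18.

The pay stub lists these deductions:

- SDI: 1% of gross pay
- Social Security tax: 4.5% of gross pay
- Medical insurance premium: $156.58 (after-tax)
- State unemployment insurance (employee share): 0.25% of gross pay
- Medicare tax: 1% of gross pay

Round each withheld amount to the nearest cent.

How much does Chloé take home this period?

$1935.19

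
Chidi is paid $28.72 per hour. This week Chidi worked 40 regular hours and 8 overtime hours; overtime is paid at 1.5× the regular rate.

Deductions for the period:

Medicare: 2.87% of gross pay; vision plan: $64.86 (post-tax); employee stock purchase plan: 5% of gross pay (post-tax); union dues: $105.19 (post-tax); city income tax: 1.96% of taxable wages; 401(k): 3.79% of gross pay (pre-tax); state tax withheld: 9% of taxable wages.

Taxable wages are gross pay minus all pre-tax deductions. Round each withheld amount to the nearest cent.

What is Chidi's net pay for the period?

Regular pay: 40 × $28.72 = $1,148.80
Overtime pay: 8 × $28.72 × 1.5 = $344.64
Gross pay = $1,148.80 + $344.64 = $1,493.44
401(k): $1,493.44 × 0.0379 = $56.60
Taxable wages = $1,493.44 − $56.60 = $1,436.84
City income tax: $1,436.84 × 0.0196 = $28.16
State tax withheld: $1,436.84 × 0.09 = $129.32
Medicare: $1,493.44 × 0.0287 = $42.86
Vision plan: $64.86
Union dues: $105.19
Employee stock purchase plan: $1,493.44 × 0.05 = $74.67
Total deductions = $56.60 + $28.16 + $129.32 + $42.86 + $64.86 + $105.19 + $74.67 = $501.66
Net pay = $1,493.44 − $501.66 = $991.78

$991.78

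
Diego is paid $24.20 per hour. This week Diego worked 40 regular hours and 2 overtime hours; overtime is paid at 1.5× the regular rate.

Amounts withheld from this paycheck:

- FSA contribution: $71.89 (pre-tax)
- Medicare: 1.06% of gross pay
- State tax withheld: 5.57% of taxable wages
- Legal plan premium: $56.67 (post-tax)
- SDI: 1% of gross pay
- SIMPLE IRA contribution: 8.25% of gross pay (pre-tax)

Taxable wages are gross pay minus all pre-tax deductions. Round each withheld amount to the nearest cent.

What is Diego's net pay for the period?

$755.57

Regular pay: 40 × $24.20 = $968.00
Overtime pay: 2 × $24.20 × 1.5 = $72.60
Gross pay = $968.00 + $72.60 = $1040.60
FSA contribution: $71.89
SIMPLE IRA contribution: $1040.60 × 0.0825 = $85.85
Pre-tax total = $71.89 + $85.85 = $157.74
Taxable wages = $1040.60 − $157.74 = $882.86
State tax withheld: $882.86 × 0.0557 = $49.18
Medicare: $1040.60 × 0.0106 = $11.03
SDI: $1040.60 × 0.01 = $10.41
Legal plan premium: $56.67
Total deductions = $71.89 + $85.85 + $49.18 + $11.03 + $10.41 + $56.67 = $285.03
Net pay = $1040.60 − $285.03 = $755.57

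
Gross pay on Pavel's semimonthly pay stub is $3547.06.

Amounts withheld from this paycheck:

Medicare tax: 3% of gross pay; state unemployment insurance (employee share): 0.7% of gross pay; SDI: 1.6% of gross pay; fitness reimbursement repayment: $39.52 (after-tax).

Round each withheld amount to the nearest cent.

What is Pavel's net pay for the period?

State unemployment insurance (employee share): $3547.06 × 0.007 = $24.83
Medicare tax: $3547.06 × 0.03 = $106.41
SDI: $3547.06 × 0.016 = $56.75
Fitness reimbursement repayment: $39.52
Total deductions = $24.83 + $106.41 + $56.75 + $39.52 = $227.51
Net pay = $3547.06 − $227.51 = $3319.55

$3319.55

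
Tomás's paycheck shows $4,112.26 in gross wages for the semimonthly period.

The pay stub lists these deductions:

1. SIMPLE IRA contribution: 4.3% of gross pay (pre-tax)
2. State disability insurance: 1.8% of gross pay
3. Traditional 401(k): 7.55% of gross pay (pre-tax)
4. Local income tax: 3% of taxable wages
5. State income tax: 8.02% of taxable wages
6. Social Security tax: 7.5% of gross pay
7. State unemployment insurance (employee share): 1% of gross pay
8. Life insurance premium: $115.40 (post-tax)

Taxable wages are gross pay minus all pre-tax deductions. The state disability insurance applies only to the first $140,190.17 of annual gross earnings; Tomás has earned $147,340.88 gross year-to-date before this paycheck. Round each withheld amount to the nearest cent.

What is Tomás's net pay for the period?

SIMPLE IRA contribution: $4,112.26 × 0.043 = $176.83
Traditional 401(k): $4,112.26 × 0.0755 = $310.48
Pre-tax total = $176.83 + $310.48 = $487.31
Taxable wages = $4,112.26 − $487.31 = $3,624.95
Local income tax: $3,624.95 × 0.03 = $108.75
State income tax: $3,624.95 × 0.0802 = $290.72
State disability insurance: annual cap $140,190.17 already reached (YTD $147,340.88), so $0.00
Social Security tax: $4,112.26 × 0.075 = $308.42
State unemployment insurance (employee share): $4,112.26 × 0.01 = $41.12
Life insurance premium: $115.40
Total deductions = $176.83 + $310.48 + $108.75 + $290.72 + $0.00 + $308.42 + $41.12 + $115.40 = $1,351.72
Net pay = $4,112.26 − $1,351.72 = $2,760.54

$2,760.54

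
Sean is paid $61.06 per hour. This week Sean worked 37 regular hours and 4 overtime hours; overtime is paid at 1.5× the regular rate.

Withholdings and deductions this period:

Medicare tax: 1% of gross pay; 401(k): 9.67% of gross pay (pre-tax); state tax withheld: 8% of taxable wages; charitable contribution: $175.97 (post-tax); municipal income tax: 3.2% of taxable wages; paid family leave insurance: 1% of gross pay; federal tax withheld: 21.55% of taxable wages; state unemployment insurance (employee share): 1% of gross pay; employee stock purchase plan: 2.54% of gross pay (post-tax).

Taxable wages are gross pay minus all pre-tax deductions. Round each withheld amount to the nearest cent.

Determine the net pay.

$1273.52

Regular pay: 37 × $61.06 = $2259.22
Overtime pay: 4 × $61.06 × 1.5 = $366.36
Gross pay = $2259.22 + $366.36 = $2625.58
401(k): $2625.58 × 0.0967 = $253.89
Taxable wages = $2625.58 − $253.89 = $2371.69
State tax withheld: $2371.69 × 0.08 = $189.74
Municipal income tax: $2371.69 × 0.032 = $75.89
Federal tax withheld: $2371.69 × 0.2155 = $511.10
State unemployment insurance (employee share): $2625.58 × 0.01 = $26.26
Paid family leave insurance: $2625.58 × 0.01 = $26.26
Medicare tax: $2625.58 × 0.01 = $26.26
Employee stock purchase plan: $2625.58 × 0.0254 = $66.69
Charitable contribution: $175.97
Total deductions = $253.89 + $189.74 + $75.89 + $511.10 + $26.26 + $26.26 + $26.26 + $66.69 + $175.97 = $1352.06
Net pay = $2625.58 − $1352.06 = $1273.52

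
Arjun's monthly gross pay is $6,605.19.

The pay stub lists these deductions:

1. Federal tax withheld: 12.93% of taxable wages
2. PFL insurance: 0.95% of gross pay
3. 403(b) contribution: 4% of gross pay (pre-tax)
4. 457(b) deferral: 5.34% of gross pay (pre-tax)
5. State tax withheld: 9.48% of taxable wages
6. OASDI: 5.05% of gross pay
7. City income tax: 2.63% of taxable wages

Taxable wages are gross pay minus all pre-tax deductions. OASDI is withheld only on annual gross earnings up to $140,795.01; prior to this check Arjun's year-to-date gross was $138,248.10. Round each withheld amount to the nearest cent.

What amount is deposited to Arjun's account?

457(b) deferral: $6,605.19 × 0.0534 = $352.72
403(b) contribution: $6,605.19 × 0.04 = $264.21
Pre-tax total = $352.72 + $264.21 = $616.93
Taxable wages = $6,605.19 − $616.93 = $5,988.26
Federal tax withheld: $5,988.26 × 0.1293 = $774.28
State tax withheld: $5,988.26 × 0.0948 = $567.69
City income tax: $5,988.26 × 0.0263 = $157.49
OASDI: only $140,795.01 − $138,248.10 = $2,546.91 of this check is subject → $2,546.91 × 0.0505 = $128.62
PFL insurance: $6,605.19 × 0.0095 = $62.75
Total deductions = $352.72 + $264.21 + $774.28 + $567.69 + $157.49 + $128.62 + $62.75 = $2,307.76
Net pay = $6,605.19 − $2,307.76 = $4,297.43

$4,297.43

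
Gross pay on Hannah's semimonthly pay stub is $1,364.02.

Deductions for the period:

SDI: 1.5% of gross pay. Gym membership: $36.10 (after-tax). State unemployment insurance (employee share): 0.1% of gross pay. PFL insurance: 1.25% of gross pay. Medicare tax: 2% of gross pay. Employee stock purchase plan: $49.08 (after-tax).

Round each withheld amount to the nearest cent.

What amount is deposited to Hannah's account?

Medicare tax: $1,364.02 × 0.02 = $27.28
SDI: $1,364.02 × 0.015 = $20.46
State unemployment insurance (employee share): $1,364.02 × 0.001 = $1.36
PFL insurance: $1,364.02 × 0.0125 = $17.05
Employee stock purchase plan: $49.08
Gym membership: $36.10
Total deductions = $27.28 + $20.46 + $1.36 + $17.05 + $49.08 + $36.10 = $151.33
Net pay = $1,364.02 − $151.33 = $1,212.69

$1,212.69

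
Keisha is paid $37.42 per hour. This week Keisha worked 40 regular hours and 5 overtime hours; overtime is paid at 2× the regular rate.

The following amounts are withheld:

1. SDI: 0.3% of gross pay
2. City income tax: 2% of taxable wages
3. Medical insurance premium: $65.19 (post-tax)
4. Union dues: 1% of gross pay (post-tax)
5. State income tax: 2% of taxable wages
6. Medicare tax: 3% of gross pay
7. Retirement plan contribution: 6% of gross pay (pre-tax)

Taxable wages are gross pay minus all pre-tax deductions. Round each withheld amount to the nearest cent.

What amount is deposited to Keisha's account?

$1,542.76

Regular pay: 40 × $37.42 = $1,496.80
Overtime pay: 5 × $37.42 × 2 = $374.20
Gross pay = $1,496.80 + $374.20 = $1,871.00
Retirement plan contribution: $1,871.00 × 0.06 = $112.26
Taxable wages = $1,871.00 − $112.26 = $1,758.74
City income tax: $1,758.74 × 0.02 = $35.17
State income tax: $1,758.74 × 0.02 = $35.17
SDI: $1,871.00 × 0.003 = $5.61
Medicare tax: $1,871.00 × 0.03 = $56.13
Medical insurance premium: $65.19
Union dues: $1,871.00 × 0.01 = $18.71
Total deductions = $112.26 + $35.17 + $35.17 + $5.61 + $56.13 + $65.19 + $18.71 = $328.24
Net pay = $1,871.00 − $328.24 = $1,542.76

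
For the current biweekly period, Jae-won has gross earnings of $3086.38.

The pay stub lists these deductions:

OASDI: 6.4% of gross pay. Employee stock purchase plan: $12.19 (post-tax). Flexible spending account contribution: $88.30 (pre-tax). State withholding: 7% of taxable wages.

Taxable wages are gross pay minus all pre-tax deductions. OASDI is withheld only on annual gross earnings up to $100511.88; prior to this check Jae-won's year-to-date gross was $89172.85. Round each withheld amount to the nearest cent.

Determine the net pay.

$2578.49

Flexible spending account contribution: $88.30
Taxable wages = $3086.38 − $88.30 = $2998.08
State withholding: $2998.08 × 0.07 = $209.87
OASDI: cap not yet reached, full $3086.38 is subject → $3086.38 × 0.064 = $197.53
Employee stock purchase plan: $12.19
Total deductions = $88.30 + $209.87 + $197.53 + $12.19 = $507.89
Net pay = $3086.38 − $507.89 = $2578.49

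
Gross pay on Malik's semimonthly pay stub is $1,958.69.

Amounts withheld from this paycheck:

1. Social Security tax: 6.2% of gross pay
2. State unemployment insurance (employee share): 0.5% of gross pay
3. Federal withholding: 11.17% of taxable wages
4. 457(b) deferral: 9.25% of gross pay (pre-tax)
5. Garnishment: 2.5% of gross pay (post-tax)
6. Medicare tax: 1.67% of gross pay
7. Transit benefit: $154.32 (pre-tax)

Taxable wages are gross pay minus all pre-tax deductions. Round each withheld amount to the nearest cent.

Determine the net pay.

$1,228.97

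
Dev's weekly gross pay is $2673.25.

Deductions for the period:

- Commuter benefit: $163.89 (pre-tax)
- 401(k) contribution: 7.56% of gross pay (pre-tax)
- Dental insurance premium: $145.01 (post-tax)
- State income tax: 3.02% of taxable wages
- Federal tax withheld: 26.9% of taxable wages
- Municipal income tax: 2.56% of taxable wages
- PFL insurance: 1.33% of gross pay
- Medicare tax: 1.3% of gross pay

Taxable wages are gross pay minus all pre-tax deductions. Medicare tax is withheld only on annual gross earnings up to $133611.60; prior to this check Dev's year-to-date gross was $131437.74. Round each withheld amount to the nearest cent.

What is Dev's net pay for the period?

Commuter benefit: $163.89
401(k) contribution: $2673.25 × 0.0756 = $202.10
Pre-tax total = $163.89 + $202.10 = $365.99
Taxable wages = $2673.25 − $365.99 = $2307.26
Federal tax withheld: $2307.26 × 0.269 = $620.65
Municipal income tax: $2307.26 × 0.0256 = $59.07
State income tax: $2307.26 × 0.0302 = $69.68
PFL insurance: $2673.25 × 0.0133 = $35.55
Medicare tax: only $133611.60 − $131437.74 = $2173.86 of this check is subject → $2173.86 × 0.013 = $28.26
Dental insurance premium: $145.01
Total deductions = $163.89 + $202.10 + $620.65 + $59.07 + $69.68 + $35.55 + $28.26 + $145.01 = $1324.21
Net pay = $2673.25 − $1324.21 = $1349.04

$1349.04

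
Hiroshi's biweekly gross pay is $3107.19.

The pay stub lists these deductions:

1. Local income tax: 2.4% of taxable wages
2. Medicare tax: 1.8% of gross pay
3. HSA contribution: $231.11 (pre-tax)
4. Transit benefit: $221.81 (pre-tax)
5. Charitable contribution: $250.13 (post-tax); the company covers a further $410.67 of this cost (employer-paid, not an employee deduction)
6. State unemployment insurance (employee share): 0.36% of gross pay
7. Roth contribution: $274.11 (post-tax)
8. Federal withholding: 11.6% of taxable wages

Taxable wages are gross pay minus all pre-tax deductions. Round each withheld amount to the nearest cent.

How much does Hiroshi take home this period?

Transit benefit: $221.81
HSA contribution: $231.11
Pre-tax total = $221.81 + $231.11 = $452.92
Taxable wages = $3107.19 − $452.92 = $2654.27
Local income tax: $2654.27 × 0.024 = $63.70
Federal withholding: $2654.27 × 0.116 = $307.90
State unemployment insurance (employee share): $3107.19 × 0.0036 = $11.19
Medicare tax: $3107.19 × 0.018 = $55.93
Charitable contribution: $250.13
Roth contribution: $274.11
(Employer's $410.67 toward charitable contribution is not withheld from the employee.)
Total deductions = $221.81 + $231.11 + $63.70 + $307.90 + $11.19 + $55.93 + $250.13 + $274.11 = $1415.88
Net pay = $3107.19 − $1415.88 = $1691.31

$1691.31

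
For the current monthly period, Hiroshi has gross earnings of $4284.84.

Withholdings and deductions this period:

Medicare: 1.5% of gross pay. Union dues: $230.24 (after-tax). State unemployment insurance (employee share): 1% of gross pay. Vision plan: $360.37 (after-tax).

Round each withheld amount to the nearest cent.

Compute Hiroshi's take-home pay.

$3587.11

State unemployment insurance (employee share): $4284.84 × 0.01 = $42.85
Medicare: $4284.84 × 0.015 = $64.27
Union dues: $230.24
Vision plan: $360.37
Total deductions = $42.85 + $64.27 + $230.24 + $360.37 = $697.73
Net pay = $4284.84 − $697.73 = $3587.11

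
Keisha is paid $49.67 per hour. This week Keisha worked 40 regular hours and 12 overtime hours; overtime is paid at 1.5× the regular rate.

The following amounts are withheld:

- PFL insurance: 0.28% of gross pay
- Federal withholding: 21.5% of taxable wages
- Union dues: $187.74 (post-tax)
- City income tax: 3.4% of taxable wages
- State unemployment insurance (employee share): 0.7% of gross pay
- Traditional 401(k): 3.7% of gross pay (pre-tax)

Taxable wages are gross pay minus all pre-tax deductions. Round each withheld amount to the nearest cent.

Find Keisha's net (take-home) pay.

Regular pay: 40 × $49.67 = $1986.80
Overtime pay: 12 × $49.67 × 1.5 = $894.06
Gross pay = $1986.80 + $894.06 = $2880.86
Traditional 401(k): $2880.86 × 0.037 = $106.59
Taxable wages = $2880.86 − $106.59 = $2774.27
City income tax: $2774.27 × 0.034 = $94.33
Federal withholding: $2774.27 × 0.215 = $596.47
State unemployment insurance (employee share): $2880.86 × 0.007 = $20.17
PFL insurance: $2880.86 × 0.0028 = $8.07
Union dues: $187.74
Total deductions = $106.59 + $94.33 + $596.47 + $20.17 + $8.07 + $187.74 = $1013.37
Net pay = $2880.86 − $1013.37 = $1867.49

$1867.49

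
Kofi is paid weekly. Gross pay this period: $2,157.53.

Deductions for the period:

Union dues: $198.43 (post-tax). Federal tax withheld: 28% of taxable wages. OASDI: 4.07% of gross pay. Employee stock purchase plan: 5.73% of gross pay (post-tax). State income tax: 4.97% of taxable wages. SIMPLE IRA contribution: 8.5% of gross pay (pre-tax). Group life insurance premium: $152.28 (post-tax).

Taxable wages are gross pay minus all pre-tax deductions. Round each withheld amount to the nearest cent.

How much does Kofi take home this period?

SIMPLE IRA contribution: $2,157.53 × 0.085 = $183.39
Taxable wages = $2,157.53 − $183.39 = $1,974.14
State income tax: $1,974.14 × 0.0497 = $98.11
Federal tax withheld: $1,974.14 × 0.28 = $552.76
OASDI: $2,157.53 × 0.0407 = $87.81
Group life insurance premium: $152.28
Employee stock purchase plan: $2,157.53 × 0.0573 = $123.63
Union dues: $198.43
Total deductions = $183.39 + $98.11 + $552.76 + $87.81 + $152.28 + $123.63 + $198.43 = $1,396.41
Net pay = $2,157.53 − $1,396.41 = $761.12

$761.12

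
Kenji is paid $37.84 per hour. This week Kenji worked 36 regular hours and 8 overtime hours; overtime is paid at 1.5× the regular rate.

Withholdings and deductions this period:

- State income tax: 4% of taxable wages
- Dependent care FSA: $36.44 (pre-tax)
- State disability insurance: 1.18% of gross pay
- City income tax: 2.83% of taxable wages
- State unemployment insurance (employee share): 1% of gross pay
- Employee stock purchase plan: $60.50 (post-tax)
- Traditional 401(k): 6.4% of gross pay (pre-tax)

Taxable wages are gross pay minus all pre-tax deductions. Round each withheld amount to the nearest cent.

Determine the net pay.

Regular pay: 36 × $37.84 = $1,362.24
Overtime pay: 8 × $37.84 × 1.5 = $454.08
Gross pay = $1,362.24 + $454.08 = $1,816.32
Traditional 401(k): $1,816.32 × 0.064 = $116.24
Dependent care FSA: $36.44
Pre-tax total = $116.24 + $36.44 = $152.68
Taxable wages = $1,816.32 − $152.68 = $1,663.64
State income tax: $1,663.64 × 0.04 = $66.55
City income tax: $1,663.64 × 0.0283 = $47.08
State disability insurance: $1,816.32 × 0.0118 = $21.43
State unemployment insurance (employee share): $1,816.32 × 0.01 = $18.16
Employee stock purchase plan: $60.50
Total deductions = $116.24 + $36.44 + $66.55 + $47.08 + $21.43 + $18.16 + $60.50 = $366.40
Net pay = $1,816.32 − $366.40 = $1,449.92

$1,449.92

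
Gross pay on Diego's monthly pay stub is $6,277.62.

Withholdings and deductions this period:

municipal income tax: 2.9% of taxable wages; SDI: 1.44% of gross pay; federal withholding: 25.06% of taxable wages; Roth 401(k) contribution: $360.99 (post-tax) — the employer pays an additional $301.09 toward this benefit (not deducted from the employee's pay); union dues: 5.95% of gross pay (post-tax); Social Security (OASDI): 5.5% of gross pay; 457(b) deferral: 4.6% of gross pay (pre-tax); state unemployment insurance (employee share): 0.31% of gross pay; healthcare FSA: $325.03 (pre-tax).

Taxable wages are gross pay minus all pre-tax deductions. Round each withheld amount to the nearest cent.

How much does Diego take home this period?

$2,890.58

Healthcare FSA: $325.03
457(b) deferral: $6,277.62 × 0.046 = $288.77
Pre-tax total = $325.03 + $288.77 = $613.80
Taxable wages = $6,277.62 − $613.80 = $5,663.82
Municipal income tax: $5,663.82 × 0.029 = $164.25
Federal withholding: $5,663.82 × 0.2506 = $1,419.35
State unemployment insurance (employee share): $6,277.62 × 0.0031 = $19.46
SDI: $6,277.62 × 0.0144 = $90.40
Social Security (OASDI): $6,277.62 × 0.055 = $345.27
Roth 401(k) contribution: $360.99
Union dues: $6,277.62 × 0.0595 = $373.52
(Employer's $301.09 toward Roth 401(k) contribution is not withheld from the employee.)
Total deductions = $325.03 + $288.77 + $164.25 + $1,419.35 + $19.46 + $90.40 + $345.27 + $360.99 + $373.52 = $3,387.04
Net pay = $6,277.62 − $3,387.04 = $2,890.58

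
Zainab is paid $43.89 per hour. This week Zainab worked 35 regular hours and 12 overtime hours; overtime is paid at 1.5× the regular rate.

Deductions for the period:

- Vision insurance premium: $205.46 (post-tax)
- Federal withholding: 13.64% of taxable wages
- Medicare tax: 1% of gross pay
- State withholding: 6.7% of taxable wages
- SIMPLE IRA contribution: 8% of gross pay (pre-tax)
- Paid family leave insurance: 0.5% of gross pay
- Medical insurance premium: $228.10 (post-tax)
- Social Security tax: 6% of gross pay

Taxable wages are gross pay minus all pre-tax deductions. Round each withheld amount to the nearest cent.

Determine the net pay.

Regular pay: 35 × $43.89 = $1,536.15
Overtime pay: 12 × $43.89 × 1.5 = $790.02
Gross pay = $1,536.15 + $790.02 = $2,326.17
SIMPLE IRA contribution: $2,326.17 × 0.08 = $186.09
Taxable wages = $2,326.17 − $186.09 = $2,140.08
State withholding: $2,140.08 × 0.067 = $143.39
Federal withholding: $2,140.08 × 0.1364 = $291.91
Social Security tax: $2,326.17 × 0.06 = $139.57
Medicare tax: $2,326.17 × 0.01 = $23.26
Paid family leave insurance: $2,326.17 × 0.005 = $11.63
Vision insurance premium: $205.46
Medical insurance premium: $228.10
Total deductions = $186.09 + $143.39 + $291.91 + $139.57 + $23.26 + $11.63 + $205.46 + $228.10 = $1,229.41
Net pay = $2,326.17 − $1,229.41 = $1,096.76

$1,096.76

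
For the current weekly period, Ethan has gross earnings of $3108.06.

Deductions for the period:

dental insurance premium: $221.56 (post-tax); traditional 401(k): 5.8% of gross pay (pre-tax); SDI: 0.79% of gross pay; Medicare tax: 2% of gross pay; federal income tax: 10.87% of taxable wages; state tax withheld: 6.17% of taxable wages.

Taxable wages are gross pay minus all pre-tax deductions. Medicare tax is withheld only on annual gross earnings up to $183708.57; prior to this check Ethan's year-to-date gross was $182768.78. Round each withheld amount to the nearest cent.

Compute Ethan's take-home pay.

Traditional 401(k): $3108.06 × 0.058 = $180.27
Taxable wages = $3108.06 − $180.27 = $2927.79
Federal income tax: $2927.79 × 0.1087 = $318.25
State tax withheld: $2927.79 × 0.0617 = $180.64
SDI: $3108.06 × 0.0079 = $24.55
Medicare tax: only $183708.57 − $182768.78 = $939.79 of this check is subject → $939.79 × 0.02 = $18.80
Dental insurance premium: $221.56
Total deductions = $180.27 + $318.25 + $180.64 + $24.55 + $18.80 + $221.56 = $944.07
Net pay = $3108.06 − $944.07 = $2163.99

$2163.99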